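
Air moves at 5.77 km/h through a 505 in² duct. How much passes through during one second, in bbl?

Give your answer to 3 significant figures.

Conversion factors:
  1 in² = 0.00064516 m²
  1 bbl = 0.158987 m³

3.28 bbl

5.77 km/h × (1/3.6) = 1.60278 m/s
505 in² × 0.00064516 = 0.325806 m²
V = v × A × t = 1.60278 m/s × 0.325806 m² × 1 s = 0.522195 m³
0.522195 m³ ÷ (0.158987 m³/bbl) = 3.28451 bbl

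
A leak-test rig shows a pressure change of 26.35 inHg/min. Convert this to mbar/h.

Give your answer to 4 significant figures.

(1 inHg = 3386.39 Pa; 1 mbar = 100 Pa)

26.35 inHg/min × 3386.39 Pa/inHg ÷ 60 s/min = 1487.19 Pa/s
1487.19 Pa/s ÷ 100 Pa/mbar × 3600 s/h = 53538.8 mbar/h

5.354×10⁴ mbar/h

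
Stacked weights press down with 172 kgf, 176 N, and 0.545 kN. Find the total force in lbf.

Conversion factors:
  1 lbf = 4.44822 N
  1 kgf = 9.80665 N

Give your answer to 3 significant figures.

172 kgf × 9.80665 = 1686.74 N
176 N (already N)
0.545 kN × 1000 = 545 N
Combined: 1686.74 + 176 + 545 = 2407.74 N
In lbf: 2407.74 / 4.44822 = 541.282 lbf

541 lbf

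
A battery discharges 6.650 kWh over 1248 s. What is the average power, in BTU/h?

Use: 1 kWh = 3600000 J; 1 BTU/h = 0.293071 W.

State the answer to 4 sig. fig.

6.650 kWh × 3600000 → 2.394×10⁷ J
P = E / t = 2.394×10⁷ J / 1248 s = 19182.7 W
19182.7 W ÷ (0.293071 W/BTU/h) = 65454.1 BTU/h

6.545×10⁴ BTU/h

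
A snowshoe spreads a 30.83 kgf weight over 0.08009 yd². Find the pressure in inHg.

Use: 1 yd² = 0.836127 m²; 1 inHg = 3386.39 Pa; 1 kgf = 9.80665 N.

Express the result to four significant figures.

1.333 inHg

30.83 kgf × 9.80665 = 302.339 N
0.08009 yd² × 0.836127 = 0.0669654 m²
P = F / A = 302.339 N / 0.0669654 m² = 4514.85 Pa
4514.85 Pa ÷ (3386.39 Pa/inHg) = 1.33323 inHg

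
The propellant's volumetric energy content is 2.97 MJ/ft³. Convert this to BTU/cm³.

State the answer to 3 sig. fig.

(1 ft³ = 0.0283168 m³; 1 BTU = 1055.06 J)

0.0994 BTU/cm³

2.97 MJ/ft³ × 1000000 J/MJ ÷ 0.0283168 m³/ft³ = 1.04885×10⁸ J/m³
1.04885×10⁸ J/m³ ÷ 1055.06 J/BTU × 10⁻⁶ m³/cm³ = 0.0994114 BTU/cm³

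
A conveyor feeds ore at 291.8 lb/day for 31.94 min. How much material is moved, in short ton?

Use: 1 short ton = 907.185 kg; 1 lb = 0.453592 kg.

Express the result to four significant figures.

291.8 lb/day → 0.00153192 kg/s
31.94 min → 1916.4 s
m = ṁ × t = 0.00153192 × 1916.4 = 2.93577 kg
In short ton: 2.93577 / 907.185 = 0.00323613 short ton

0.003236 short ton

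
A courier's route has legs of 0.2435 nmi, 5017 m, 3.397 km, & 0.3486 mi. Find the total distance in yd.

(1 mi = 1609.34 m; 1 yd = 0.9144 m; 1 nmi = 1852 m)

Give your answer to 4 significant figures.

1.031×10⁴ yd

0.2435 nmi × 1852 = 450.962 m
5017 m (already m)
3.397 km × 1000 = 3397 m
0.3486 mi × 1609.34 = 561.016 m
Sum: 450.962 + 5017 + 3397 + 561.016 = 9425.98 m
In yd: 9425.98 / 0.9144 = 10308.4 yd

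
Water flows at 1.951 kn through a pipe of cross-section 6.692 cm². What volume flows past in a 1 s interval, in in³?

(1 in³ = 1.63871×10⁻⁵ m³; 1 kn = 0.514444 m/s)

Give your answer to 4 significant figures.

1.951 kn × 0.514444 → 1.00368 m/s
6.692 cm² × 0.0001 → 6.692×10⁻⁴ m²
V = v × A × t = 1.00368 m/s × 6.692×10⁻⁴ m² × 1 s = 6.71663×10⁻⁴ m³
6.71663×10⁻⁴ m³ ÷ (1.63871×10⁻⁵ m³/in³) = 40.9873 in³

40.99 in³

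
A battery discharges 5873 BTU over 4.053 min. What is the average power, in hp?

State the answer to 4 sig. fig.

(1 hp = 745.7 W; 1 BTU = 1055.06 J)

5873 BTU × 1055.06 → 6.19637×10⁶ J
4.053 min × 60 → 243.18 s
P = E / t = 6.19637×10⁶ J / 243.18 s = 25480.6 W
25480.6 W ÷ (745.7 W/hp) = 34.17 hp

34.17 hp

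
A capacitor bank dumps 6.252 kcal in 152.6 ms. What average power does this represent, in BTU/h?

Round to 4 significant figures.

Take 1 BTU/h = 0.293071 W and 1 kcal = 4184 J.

6.252 kcal × 4184 = 26158.4 J
152.6 ms × 0.001 = 0.1526 s
P = E / t = 26158.4 J / 0.1526 s = 171418 W
171418 W ÷ (0.293071 W/BTU/h) = 584903 BTU/h

5.849×10⁵ BTU/h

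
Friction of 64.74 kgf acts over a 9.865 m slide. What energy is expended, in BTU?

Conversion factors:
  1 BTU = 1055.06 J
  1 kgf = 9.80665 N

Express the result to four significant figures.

5.936 BTU

64.74 kgf × 9.80665 → 634.883 N
W = F × d = 634.883 N × 9.865 m = 6263.12 J
6263.12 J ÷ (1055.06 J/BTU) = 5.93627 BTU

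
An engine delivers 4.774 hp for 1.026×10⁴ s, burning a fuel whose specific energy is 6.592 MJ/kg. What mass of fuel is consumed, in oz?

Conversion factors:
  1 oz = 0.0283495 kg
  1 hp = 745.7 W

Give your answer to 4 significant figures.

195.4 oz

4.774 hp → 3559.97 W
E = P × t = 3559.97 × 10260 = 3.65253×10⁷ J
6.592 MJ/kg → 6.592×10⁶ J/kg
m = E / e_s = 3.65253×10⁷ / 6.592×10⁶ = 5.54085 kg
In oz: 5.54085 / 0.0283495 = 195.448 oz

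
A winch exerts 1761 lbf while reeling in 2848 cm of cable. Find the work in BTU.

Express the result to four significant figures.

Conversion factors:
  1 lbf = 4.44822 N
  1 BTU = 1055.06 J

1761 lbf × 4.44822 = 7833.32 N
2848 cm × 0.01 = 28.48 m
W = F × d = 7833.32 N × 28.48 m = 223093 J
223093 J ÷ (1055.06 J/BTU) = 211.451 BTU

211.5 BTU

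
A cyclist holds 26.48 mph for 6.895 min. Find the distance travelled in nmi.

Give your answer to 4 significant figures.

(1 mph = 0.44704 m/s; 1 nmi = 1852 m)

26.48 mph × 0.44704 → 11.8376 m/s
6.895 min × 60 → 413.7 s
d = v × t = 11.8376 m/s × 413.7 s = 4897.22 m
4897.22 m ÷ (1852 m/nmi) = 2.64429 nmi

2.644 nmi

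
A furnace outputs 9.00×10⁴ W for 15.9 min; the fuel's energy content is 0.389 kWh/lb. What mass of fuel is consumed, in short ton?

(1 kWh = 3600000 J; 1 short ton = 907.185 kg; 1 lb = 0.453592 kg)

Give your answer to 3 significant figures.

15.9 min → 954 s
E = P × t = 90000 × 954 = 8.586×10⁷ J
0.389 kWh/lb → 3.08736×10⁶ J/kg
m = E / e_s = 8.586×10⁷ / 3.08736×10⁶ = 27.8102 kg
In short ton: 27.8102 / 907.185 = 0.0306555 short ton

0.0307 short ton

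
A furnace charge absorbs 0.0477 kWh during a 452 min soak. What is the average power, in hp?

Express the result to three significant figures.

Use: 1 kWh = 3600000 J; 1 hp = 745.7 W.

0.00849 hp

0.0477 kWh × 3600000 = 171720 J
452 min × 60 = 27120 s
P = E / t = 171720 J / 27120 s = 6.33186 W
6.33186 W ÷ (745.7 W/hp) = 0.00849116 hp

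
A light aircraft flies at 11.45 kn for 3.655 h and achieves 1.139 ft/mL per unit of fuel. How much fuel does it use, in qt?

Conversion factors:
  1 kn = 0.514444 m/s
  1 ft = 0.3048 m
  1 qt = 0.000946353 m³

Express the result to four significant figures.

11.45 kn → 5.89038 m/s
3.655 h → 13158 s
d = v × t = 5.89038 × 13158 = 77505.6 m
1.139 ft/mL → 347167 m/m³
V = d / (distance per unit fuel) = 77505.6 / 347167 = 0.223252 m³
In qt: 0.223252 / 0.000946353 = 235.908 qt

235.9 qt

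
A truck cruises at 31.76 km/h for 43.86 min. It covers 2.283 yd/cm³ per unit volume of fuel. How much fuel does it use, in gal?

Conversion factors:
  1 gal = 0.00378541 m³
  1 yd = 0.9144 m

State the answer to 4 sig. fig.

2.938 gal

31.76 km/h → 8.82222 m/s
43.86 min → 2631.6 s
d = v × t = 8.82222 × 2631.6 = 23216.6 m
2.283 yd/cm³ → 2.08758×10⁶ m/m³
V = d / (distance per unit fuel) = 23216.6 / 2.08758×10⁶ = 0.0111213 m³
In gal: 0.0111213 / 0.00378541 = 2.93794 gal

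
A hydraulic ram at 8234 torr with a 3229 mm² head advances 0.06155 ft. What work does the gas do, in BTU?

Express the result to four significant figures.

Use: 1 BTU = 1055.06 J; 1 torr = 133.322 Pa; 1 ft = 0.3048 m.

0.06303 BTU

8234 torr → 1.09777×10⁶ Pa
3229 mm² → 0.003229 m²
F = P × A = 1.09777×10⁶ × 0.003229 = 3544.7 N
0.06155 ft → 0.0187604 m
W = F × d = 3544.7 × 0.0187604 = 66.5 J
In BTU: 66.5 / 1055.06 = 0.0630296 BTU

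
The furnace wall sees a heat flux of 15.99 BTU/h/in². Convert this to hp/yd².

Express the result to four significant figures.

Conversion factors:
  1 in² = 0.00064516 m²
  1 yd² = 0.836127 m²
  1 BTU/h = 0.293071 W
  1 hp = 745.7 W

15.99 BTU/h/in² × 0.293071 W/BTU/h ÷ 0.00064516 m²/in² = 7263.63 W/m²
7263.63 W/m² ÷ 745.7 W/hp × 0.836127 m²/yd² = 8.14445 hp/yd²

8.144 hp/yd²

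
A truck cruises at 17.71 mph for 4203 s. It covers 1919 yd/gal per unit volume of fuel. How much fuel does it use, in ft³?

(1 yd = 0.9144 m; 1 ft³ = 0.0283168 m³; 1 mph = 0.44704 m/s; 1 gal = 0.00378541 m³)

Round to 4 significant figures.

17.71 mph → 7.91708 m/s
d = v × t = 7.91708 × 4203 = 33275.5 m
1919 yd/gal → 463552 m/m³
V = d / (distance per unit fuel) = 33275.5 / 463552 = 0.0717837 m³
In ft³: 0.0717837 / 0.0283168 = 2.53502 ft³

2.535 ft³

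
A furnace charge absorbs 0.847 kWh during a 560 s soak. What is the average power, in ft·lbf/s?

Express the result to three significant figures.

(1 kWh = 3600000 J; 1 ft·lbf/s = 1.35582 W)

0.847 kWh × 3600000 → 3.0492×10⁶ J
P = E / t = 3.0492×10⁶ J / 560 s = 5445 W
5445 W ÷ (1.35582 W/ft·lbf/s) = 4016.02 ft·lbf/s

4020 ft·lbf/s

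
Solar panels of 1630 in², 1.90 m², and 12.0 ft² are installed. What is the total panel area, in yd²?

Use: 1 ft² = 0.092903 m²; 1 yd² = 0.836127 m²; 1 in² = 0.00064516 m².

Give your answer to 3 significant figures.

4.86 yd²

1630 in² × 0.00064516 = 1.05161 m²
1.90 m² (already m²)
12.0 ft² × 0.092903 = 1.11484 m²
Combined: 1.05161 + 1.9 + 1.11484 = 4.06645 m²
In yd²: 4.06645 / 0.836127 = 4.86344 yd²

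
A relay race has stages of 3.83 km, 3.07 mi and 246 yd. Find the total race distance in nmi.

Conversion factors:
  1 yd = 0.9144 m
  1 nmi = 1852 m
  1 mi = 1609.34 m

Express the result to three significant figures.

3.83 km × 1000 → 3830 m
3.07 mi × 1609.34 → 4940.67 m
246 yd × 0.9144 → 224.942 m
Total: 3830 + 4940.67 + 224.942 = 8995.61 m
In nmi: 8995.61 / 1852 = 4.85724 nmi

4.86 nmi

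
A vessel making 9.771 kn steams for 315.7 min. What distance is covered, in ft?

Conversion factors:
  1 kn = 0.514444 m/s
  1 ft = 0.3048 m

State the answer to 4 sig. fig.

3.124×10⁵ ft

9.771 kn × 0.514444 → 5.02663 m/s
315.7 min × 60 → 18942 s
d = v × t = 5.02663 m/s × 18942 s = 95214.4 m
95214.4 m ÷ (0.3048 m/ft) = 312383 ft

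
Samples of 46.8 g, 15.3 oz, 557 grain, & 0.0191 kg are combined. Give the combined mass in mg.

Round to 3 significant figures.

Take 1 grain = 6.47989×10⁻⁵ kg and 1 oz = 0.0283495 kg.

46.8 g × 0.001 → 0.0468 kg
15.3 oz × 0.0283495 → 0.433747 kg
557 grain × 6.47989×10⁻⁵ → 0.036093 kg
0.0191 kg (already kg)
Combined: 0.0468 + 0.433747 + 0.036093 + 0.0191 = 0.53574 kg
In mg: 0.53574 / 10⁻⁶ = 535740 mg

5.36×10⁵ mg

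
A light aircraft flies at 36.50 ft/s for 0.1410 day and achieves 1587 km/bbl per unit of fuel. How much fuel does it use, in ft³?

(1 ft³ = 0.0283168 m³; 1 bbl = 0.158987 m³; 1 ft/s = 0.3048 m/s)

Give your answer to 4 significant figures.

36.50 ft/s → 11.1252 m/s
0.1410 day → 12182.4 s
d = v × t = 11.1252 × 12182.4 = 135532 m
1587 km/bbl → 9.98195×10⁶ m/m³
V = d / (distance per unit fuel) = 135532 / 9.98195×10⁶ = 0.0135777 m³
In ft³: 0.0135777 / 0.0283168 = 0.479493 ft³

0.4795 ft³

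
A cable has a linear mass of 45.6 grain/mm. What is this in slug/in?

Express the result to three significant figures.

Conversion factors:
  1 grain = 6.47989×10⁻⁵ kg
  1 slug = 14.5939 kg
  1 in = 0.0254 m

0.00514 slug/in

45.6 grain/mm × 6.47989×10⁻⁵ kg/grain ÷ 0.001 m/mm = 2.95483 kg/m
2.95483 kg/m ÷ 14.5939 kg/slug × 0.0254 m/in = 0.00514274 slug/in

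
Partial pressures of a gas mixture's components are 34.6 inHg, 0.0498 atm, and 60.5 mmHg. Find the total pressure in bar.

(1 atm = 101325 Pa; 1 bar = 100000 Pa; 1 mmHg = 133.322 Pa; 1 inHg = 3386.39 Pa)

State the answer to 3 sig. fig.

1.30 bar

34.6 inHg × 3386.39 = 117169 Pa
0.0498 atm × 101325 = 5045.98 Pa
60.5 mmHg × 133.322 = 8065.98 Pa
Total: 117169 + 5045.98 + 8065.98 = 130281 Pa
In bar: 130281 / 100000 = 1.30281 bar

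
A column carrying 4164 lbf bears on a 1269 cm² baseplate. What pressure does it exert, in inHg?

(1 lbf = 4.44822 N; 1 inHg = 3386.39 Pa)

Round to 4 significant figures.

43.10 inHg

4164 lbf × 4.44822 = 18522.4 N
1269 cm² × 0.0001 = 0.1269 m²
P = F / A = 18522.4 N / 0.1269 m² = 145961 Pa
145961 Pa ÷ (3386.39 Pa/inHg) = 43.1022 inHg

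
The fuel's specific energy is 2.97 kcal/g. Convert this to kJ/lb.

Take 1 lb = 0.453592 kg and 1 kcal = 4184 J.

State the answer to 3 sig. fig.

2.97 kcal/g × 4184 J/kcal ÷ 0.001 kg/g = 1.24265×10⁷ J/kg
1.24265×10⁷ J/kg ÷ 1000 J/kJ × 0.453592 kg/lb = 5636.56 kJ/lb

5640 kJ/lb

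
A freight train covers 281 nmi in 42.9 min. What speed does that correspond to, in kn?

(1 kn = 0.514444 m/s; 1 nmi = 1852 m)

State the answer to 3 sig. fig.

281 nmi × 1852 → 520412 m
42.9 min × 60 → 2574 s
v = d / t = 520412 m / 2574 s = 202.18 m/s
202.18 m/s ÷ (0.514444 m/s/kn) = 393.007 kn

393 kn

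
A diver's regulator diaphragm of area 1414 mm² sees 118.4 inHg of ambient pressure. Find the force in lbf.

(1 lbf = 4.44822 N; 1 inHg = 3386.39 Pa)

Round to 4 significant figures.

127.5 lbf

118.4 inHg × 3386.39 → 400949 Pa
1414 mm² × 10⁻⁶ → 0.001414 m²
F = P × A = 400949 Pa × 0.001414 m² = 566.942 N
566.942 N ÷ (4.44822 N/lbf) = 127.454 lbf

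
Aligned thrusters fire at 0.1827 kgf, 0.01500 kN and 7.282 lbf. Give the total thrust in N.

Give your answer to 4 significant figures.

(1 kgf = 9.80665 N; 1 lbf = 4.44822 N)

0.1827 kgf × 9.80665 = 1.79167 N
0.01500 kN × 1000 = 15 N
7.282 lbf × 4.44822 = 32.3919 N
Sum: 1.79167 + 15 + 32.3919 = 49.1836 N

49.18 N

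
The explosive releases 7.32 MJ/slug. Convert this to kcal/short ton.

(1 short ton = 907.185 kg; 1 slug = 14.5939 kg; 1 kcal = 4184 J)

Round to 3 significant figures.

1.09×10⁵ kcal/short ton

7.32 MJ/slug × 1000000 J/MJ ÷ 14.5939 kg/slug = 501579 J/kg
501579 J/kg ÷ 4184 J/kcal × 907.185 kg/short ton = 108754 kcal/short ton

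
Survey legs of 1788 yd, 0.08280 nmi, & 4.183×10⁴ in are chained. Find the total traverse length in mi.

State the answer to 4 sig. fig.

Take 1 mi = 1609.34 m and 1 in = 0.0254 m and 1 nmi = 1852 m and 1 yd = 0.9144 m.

1788 yd × 0.9144 = 1634.95 m
0.08280 nmi × 1852 = 153.346 m
4.183×10⁴ in × 0.0254 = 1062.48 m
Sum: 1634.95 + 153.346 + 1062.48 = 2850.78 m
In mi: 2850.78 / 1609.34 = 1.7714 mi

1.771 mi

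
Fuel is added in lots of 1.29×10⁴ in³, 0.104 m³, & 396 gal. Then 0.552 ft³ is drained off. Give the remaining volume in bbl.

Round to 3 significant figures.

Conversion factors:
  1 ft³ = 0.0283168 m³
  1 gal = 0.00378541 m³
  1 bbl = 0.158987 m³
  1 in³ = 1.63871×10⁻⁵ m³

11.3 bbl

1.29×10⁴ in³ × 1.63871×10⁻⁵ = 0.211394 m³
0.104 m³ (already m³)
396 gal × 0.00378541 = 1.49902 m³
0.552 ft³ × 0.0283168 = 0.0156309 m³
Result: 0.211394 + 0.104 + 1.49902 − 0.0156309 = 1.79878 m³
In bbl: 1.79878 / 0.158987 = 11.314 bbl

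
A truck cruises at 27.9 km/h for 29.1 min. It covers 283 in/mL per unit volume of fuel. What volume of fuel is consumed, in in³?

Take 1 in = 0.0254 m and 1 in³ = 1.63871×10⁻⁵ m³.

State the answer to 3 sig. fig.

27.9 km/h → 7.75 m/s
29.1 min → 1746 s
d = v × t = 7.75 × 1746 = 13531.5 m
283 in/mL → 7.1882×10⁶ m/m³
V = d / (distance per unit fuel) = 13531.5 / 7.1882×10⁶ = 0.00188246 m³
In in³: 0.00188246 / 1.63871×10⁻⁵ = 114.875 in³

115 in³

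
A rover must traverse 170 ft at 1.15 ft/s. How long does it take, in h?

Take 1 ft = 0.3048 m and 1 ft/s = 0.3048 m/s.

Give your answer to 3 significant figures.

170 ft × 0.3048 → 51.816 m
1.15 ft/s × 0.3048 → 0.35052 m/s
t = d / v = 51.816 m / 0.35052 m/s = 147.826 s
147.826 s ÷ (3600 s/h) = 0.0410628 h

0.0411 h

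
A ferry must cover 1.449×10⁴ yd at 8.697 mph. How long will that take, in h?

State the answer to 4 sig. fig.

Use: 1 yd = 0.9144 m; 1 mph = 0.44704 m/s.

0.9466 h

1.449×10⁴ yd × 0.9144 → 13249.7 m
8.697 mph × 0.44704 → 3.88791 m/s
t = d / v = 13249.7 m / 3.88791 m/s = 3407.92 s
3407.92 s ÷ (3600 s/h) = 0.946644 h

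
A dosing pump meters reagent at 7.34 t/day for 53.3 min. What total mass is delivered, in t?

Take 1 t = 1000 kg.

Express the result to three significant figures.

7.34 t/day → 0.0849537 kg/s
53.3 min → 3198 s
m = ṁ × t = 0.0849537 × 3198 = 271.682 kg
In t: 271.682 / 1000 = 0.271682 t

0.272 t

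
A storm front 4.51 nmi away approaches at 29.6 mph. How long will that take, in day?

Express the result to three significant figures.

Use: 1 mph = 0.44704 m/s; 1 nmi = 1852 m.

0.00731 day

4.51 nmi × 1852 → 8352.52 m
29.6 mph × 0.44704 → 13.2324 m/s
t = d / v = 8352.52 m / 13.2324 m/s = 631.217 s
631.217 s ÷ (86400 s/day) = 0.00730575 day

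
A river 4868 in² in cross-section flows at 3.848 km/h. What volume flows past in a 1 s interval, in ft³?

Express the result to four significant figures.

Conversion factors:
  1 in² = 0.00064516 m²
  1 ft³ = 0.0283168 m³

3.848 km/h × (1/3.6) = 1.06889 m/s
4868 in² × 0.00064516 = 3.14064 m²
V = v × A × t = 1.06889 m/s × 3.14064 m² × 1 s = 3.357 m³
3.357 m³ ÷ (0.0283168 m³/ft³) = 118.552 ft³

118.6 ft³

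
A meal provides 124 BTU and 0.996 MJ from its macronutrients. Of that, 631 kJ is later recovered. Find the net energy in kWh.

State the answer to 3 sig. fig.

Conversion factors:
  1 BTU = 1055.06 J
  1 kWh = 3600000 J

0.138 kWh

124 BTU × 1055.06 → 130827 J
0.996 MJ × 1000000 → 996000 J
631 kJ × 1000 → 631000 J
Sum: 130827 + 996000 − 631000 = 495827 J
In kWh: 495827 / 3600000 = 0.13773 kWh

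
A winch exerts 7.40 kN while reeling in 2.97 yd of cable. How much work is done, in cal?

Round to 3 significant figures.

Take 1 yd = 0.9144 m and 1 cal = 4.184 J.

4800 cal

7.40 kN × 1000 → 7400 N
2.97 yd × 0.9144 → 2.71577 m
W = F × d = 7400 N × 2.71577 m = 20096.7 J
20096.7 J ÷ (4.184 J/cal) = 4803.23 cal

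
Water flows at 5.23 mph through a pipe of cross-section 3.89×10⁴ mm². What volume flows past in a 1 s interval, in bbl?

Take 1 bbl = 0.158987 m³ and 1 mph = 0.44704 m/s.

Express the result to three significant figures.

5.23 mph × 0.44704 → 2.33802 m/s
3.89×10⁴ mm² × 10⁻⁶ → 0.0389 m²
V = v × A × t = 2.33802 m/s × 0.0389 m² × 1 s = 0.090949 m³
0.090949 m³ ÷ (0.158987 m³/bbl) = 0.572053 bbl

0.572 bbl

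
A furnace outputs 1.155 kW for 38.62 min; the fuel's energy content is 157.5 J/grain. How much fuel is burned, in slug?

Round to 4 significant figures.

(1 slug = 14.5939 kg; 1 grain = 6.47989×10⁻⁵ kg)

1.155 kW → 1155 W
38.62 min → 2317.2 s
E = P × t = 1155 × 2317.2 = 2.67637×10⁶ J
157.5 J/grain → 2.4306×10⁶ J/kg
m = E / e_s = 2.67637×10⁶ / 2.4306×10⁶ = 1.10111 kg
In slug: 1.10111 / 14.5939 = 0.07545 slug

0.07545 slug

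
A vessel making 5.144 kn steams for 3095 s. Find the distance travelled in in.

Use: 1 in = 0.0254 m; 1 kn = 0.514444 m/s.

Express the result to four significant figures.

3.225×10⁵ in

5.144 kn × 0.514444 = 2.6463 m/s
d = v × t = 2.6463 m/s × 3095 s = 8190.3 m
8190.3 m ÷ (0.0254 m/in) = 322453 in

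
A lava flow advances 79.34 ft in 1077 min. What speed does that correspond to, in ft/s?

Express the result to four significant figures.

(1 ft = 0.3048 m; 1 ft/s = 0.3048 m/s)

0.001228 ft/s

79.34 ft × 0.3048 = 24.1828 m
1077 min × 60 = 64620 s
v = d / t = 24.1828 m / 64620 s = 3.74231×10⁻⁴ m/s
3.74231×10⁻⁴ m/s ÷ (0.3048 m/s/ft/s) = 0.00122779 ft/s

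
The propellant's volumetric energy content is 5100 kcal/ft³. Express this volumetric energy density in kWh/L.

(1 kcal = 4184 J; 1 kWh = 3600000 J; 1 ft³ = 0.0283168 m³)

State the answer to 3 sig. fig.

0.209 kWh/L

5100 kcal/ft³ × 4184 J/kcal ÷ 0.0283168 m³/ft³ = 7.5356×10⁸ J/m³
7.5356×10⁸ J/m³ ÷ 3600000 J/kWh × 0.001 m³/L = 0.209322 kWh/L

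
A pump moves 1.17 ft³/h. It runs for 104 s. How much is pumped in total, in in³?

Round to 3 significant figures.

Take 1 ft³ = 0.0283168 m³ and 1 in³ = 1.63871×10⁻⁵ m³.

58.4 in³

1.17 ft³/h → 9.20296×10⁻⁶ m³/s
V = Q × t = 9.20296×10⁻⁶ × 104 = 9.57108×10⁻⁴ m³
In in³: 9.57108×10⁻⁴ / 1.63871×10⁻⁵ = 58.4062 in³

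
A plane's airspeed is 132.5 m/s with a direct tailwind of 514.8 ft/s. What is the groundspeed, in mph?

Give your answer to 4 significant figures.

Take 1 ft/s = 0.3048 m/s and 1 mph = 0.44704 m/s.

647.4 mph

132.5 m/s (already m/s)
514.8 ft/s × 0.3048 → 156.911 m/s
Sum: 132.5 + 156.911 = 289.411 m/s
In mph: 289.411 / 0.44704 = 647.394 mph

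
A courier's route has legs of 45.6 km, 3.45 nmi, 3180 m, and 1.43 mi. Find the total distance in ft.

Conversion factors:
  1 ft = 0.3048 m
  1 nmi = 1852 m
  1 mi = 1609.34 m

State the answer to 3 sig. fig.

45.6 km × 1000 → 45600 m
3.45 nmi × 1852 → 6389.4 m
3180 m (already m)
1.43 mi × 1609.34 → 2301.36 m
Sum: 45600 + 6389.4 + 3180 + 2301.36 = 57470.8 m
In ft: 57470.8 / 0.3048 = 188552 ft

1.89×10⁵ ft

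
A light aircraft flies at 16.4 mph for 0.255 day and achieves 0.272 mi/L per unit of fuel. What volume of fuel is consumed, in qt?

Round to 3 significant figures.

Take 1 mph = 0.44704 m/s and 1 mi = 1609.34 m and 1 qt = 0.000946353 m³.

390 qt

16.4 mph → 7.33146 m/s
0.255 day → 22032 s
d = v × t = 7.33146 × 22032 = 161527 m
0.272 mi/L → 437740 m/m³
V = d / (distance per unit fuel) = 161527 / 437740 = 0.369002 m³
In qt: 0.369002 / 0.000946353 = 389.92 qt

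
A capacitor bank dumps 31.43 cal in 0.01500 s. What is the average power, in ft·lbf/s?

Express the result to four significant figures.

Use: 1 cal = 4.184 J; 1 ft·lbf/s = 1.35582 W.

31.43 cal × 4.184 = 131.503 J
P = E / t = 131.503 J / 0.015 s = 8766.87 W
8766.87 W ÷ (1.35582 W/ft·lbf/s) = 6466.1 ft·lbf/s

6466 ft·lbf/s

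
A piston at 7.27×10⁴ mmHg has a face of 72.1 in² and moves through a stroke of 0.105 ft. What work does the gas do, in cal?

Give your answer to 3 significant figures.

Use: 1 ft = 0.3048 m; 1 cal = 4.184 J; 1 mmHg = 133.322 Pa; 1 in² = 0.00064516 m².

3450 cal

7.27×10⁴ mmHg → 9.69251×10⁶ Pa
72.1 in² → 0.046516 m²
F = P × A = 9.69251×10⁶ × 0.046516 = 450857 N
0.105 ft → 0.032004 m
W = F × d = 450857 × 0.032004 = 14429.2 J
In cal: 14429.2 / 4.184 = 3448.66 cal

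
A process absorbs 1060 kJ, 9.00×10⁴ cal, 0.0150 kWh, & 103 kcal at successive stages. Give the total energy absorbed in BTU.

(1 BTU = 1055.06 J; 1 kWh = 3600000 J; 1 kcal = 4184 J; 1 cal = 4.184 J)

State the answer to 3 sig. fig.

1820 BTU

1060 kJ × 1000 = 1.06×10⁶ J
9.00×10⁴ cal × 4.184 = 376560 J
0.0150 kWh × 3600000 = 54000 J
103 kcal × 4184 = 430952 J
Sum: 1.06×10⁶ + 376560 + 54000 + 430952 = 1.92151×10⁶ J
In BTU: 1.92151×10⁶ / 1055.06 = 1821.23 BTU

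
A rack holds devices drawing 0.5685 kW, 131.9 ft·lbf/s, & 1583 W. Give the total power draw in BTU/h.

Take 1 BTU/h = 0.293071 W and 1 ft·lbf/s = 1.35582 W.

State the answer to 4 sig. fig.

0.5685 kW × 1000 → 568.5 W
131.9 ft·lbf/s × 1.35582 → 178.833 W
1583 W (already W)
Total: 568.5 + 178.833 + 1583 = 2330.33 W
In BTU/h: 2330.33 / 0.293071 = 7951.42 BTU/h

7951 BTU/h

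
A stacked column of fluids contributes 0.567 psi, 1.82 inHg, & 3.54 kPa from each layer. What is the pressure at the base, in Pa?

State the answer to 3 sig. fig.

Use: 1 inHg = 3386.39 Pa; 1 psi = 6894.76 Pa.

1.36×10⁴ Pa

0.567 psi × 6894.76 = 3909.33 Pa
1.82 inHg × 3386.39 = 6163.23 Pa
3.54 kPa × 1000 = 3540 Pa
Total: 3909.33 + 6163.23 + 3540 = 13612.6 Pa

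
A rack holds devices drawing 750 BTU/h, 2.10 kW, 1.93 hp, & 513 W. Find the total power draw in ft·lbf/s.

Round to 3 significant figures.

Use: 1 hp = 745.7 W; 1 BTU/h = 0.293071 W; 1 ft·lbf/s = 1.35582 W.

3150 ft·lbf/s

750 BTU/h × 0.293071 = 219.803 W
2.10 kW × 1000 = 2100 W
1.93 hp × 745.7 = 1439.2 W
513 W (already W)
Total: 219.803 + 2100 + 1439.2 + 513 = 4272 W
In ft·lbf/s: 4272 / 1.35582 = 3150.86 ft·lbf/s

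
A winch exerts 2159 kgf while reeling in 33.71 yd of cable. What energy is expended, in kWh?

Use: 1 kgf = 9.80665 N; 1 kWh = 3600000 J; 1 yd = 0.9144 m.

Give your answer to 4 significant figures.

2159 kgf × 9.80665 → 21172.6 N
33.71 yd × 0.9144 → 30.8244 m
W = F × d = 21172.6 N × 30.8244 m = 652633 J
652633 J ÷ (3600000 J/kWh) = 0.181287 kWh

0.1813 kWh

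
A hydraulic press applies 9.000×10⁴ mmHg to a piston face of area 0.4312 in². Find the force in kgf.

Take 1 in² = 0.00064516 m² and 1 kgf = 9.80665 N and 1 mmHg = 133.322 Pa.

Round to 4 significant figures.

340.4 kgf

9.000×10⁴ mmHg × 133.322 → 1.1999×10⁷ Pa
0.4312 in² × 0.00064516 → 2.78193×10⁻⁴ m²
F = P × A = 1.1999×10⁷ Pa × 2.78193×10⁻⁴ m² = 3338.04 N
3338.04 N ÷ (9.80665 N/kgf) = 340.385 kgf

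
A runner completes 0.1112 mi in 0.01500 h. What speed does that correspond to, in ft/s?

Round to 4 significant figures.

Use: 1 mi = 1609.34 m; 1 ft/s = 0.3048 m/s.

0.1112 mi × 1609.34 = 178.959 m
0.01500 h × 3600 = 54 s
v = d / t = 178.959 m / 54 s = 3.31406 m/s
3.31406 m/s ÷ (0.3048 m/s/ft/s) = 10.8729 ft/s

10.87 ft/s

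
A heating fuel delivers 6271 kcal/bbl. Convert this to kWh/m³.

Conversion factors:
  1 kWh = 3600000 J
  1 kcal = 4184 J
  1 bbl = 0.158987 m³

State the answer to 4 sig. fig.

45.84 kWh/m³

6271 kcal/bbl × 4184 J/kcal ÷ 0.158987 m³/bbl = 1.65032×10⁸ J/m³
1.65032×10⁸ J/m³ ÷ 3600000 J/kWh = 45.8422 kWh/m³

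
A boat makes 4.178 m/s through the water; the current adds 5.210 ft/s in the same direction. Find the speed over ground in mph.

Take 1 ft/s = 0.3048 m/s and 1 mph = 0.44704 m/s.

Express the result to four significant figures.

4.178 m/s (already m/s)
5.210 ft/s × 0.3048 = 1.58801 m/s
Sum: 4.178 + 1.58801 = 5.76601 m/s
In mph: 5.76601 / 0.44704 = 12.8982 mph

12.90 mph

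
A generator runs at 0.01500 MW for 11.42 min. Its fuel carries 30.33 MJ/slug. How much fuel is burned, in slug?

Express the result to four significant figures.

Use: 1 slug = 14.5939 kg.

0.3389 slug

0.01500 MW → 15000 W
11.42 min → 685.2 s
E = P × t = 15000 × 685.2 = 1.0278×10⁷ J
30.33 MJ/slug → 2.07827×10⁶ J/kg
m = E / e_s = 1.0278×10⁷ / 2.07827×10⁶ = 4.94546 kg
In slug: 4.94546 / 14.5939 = 0.338872 slug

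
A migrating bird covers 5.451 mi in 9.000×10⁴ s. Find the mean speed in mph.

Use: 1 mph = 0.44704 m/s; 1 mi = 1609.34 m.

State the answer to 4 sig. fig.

0.2180 mph

5.451 mi × 1609.34 → 8772.51 m
v = d / t = 8772.51 m / 90000 s = 0.0974723 m/s
0.0974723 m/s ÷ (0.44704 m/s/mph) = 0.218039 mph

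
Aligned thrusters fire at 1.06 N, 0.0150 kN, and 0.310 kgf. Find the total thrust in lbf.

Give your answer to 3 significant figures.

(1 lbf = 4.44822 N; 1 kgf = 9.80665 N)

4.29 lbf

1.06 N (already N)
0.0150 kN × 1000 = 15 N
0.310 kgf × 9.80665 = 3.04006 N
Total: 1.06 + 15 + 3.04006 = 19.1001 N
In lbf: 19.1001 / 4.44822 = 4.29387 lbf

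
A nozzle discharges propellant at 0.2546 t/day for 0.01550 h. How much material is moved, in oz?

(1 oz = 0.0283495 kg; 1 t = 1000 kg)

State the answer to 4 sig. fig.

5.800 oz

0.2546 t/day → 0.00294676 kg/s
0.01550 h → 55.8 s
m = ṁ × t = 0.00294676 × 55.8 = 0.164429 kg
In oz: 0.164429 / 0.0283495 = 5.80007 oz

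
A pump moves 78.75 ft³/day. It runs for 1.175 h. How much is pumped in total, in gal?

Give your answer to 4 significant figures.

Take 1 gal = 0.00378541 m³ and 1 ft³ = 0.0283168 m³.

28.84 gal

78.75 ft³/day → 2.58096×10⁻⁵ m³/s
1.175 h → 4230 s
V = Q × t = 2.58096×10⁻⁵ × 4230 = 0.109175 m³
In gal: 0.109175 / 0.00378541 = 28.841 gal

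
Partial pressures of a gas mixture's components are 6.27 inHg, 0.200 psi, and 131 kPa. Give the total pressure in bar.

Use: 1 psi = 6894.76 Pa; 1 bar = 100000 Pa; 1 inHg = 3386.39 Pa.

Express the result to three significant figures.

6.27 inHg × 3386.39 = 21232.7 Pa
0.200 psi × 6894.76 = 1378.95 Pa
131 kPa × 1000 = 131000 Pa
Combined: 21232.7 + 1378.95 + 131000 = 153612 Pa
In bar: 153612 / 100000 = 1.53612 bar

1.54 bar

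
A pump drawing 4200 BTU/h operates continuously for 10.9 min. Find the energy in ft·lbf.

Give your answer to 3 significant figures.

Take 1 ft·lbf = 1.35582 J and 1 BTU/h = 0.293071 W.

5.94×10⁵ ft·lbf

4200 BTU/h × 0.293071 = 1230.9 W
10.9 min × 60 = 654 s
E = P × t = 1230.9 W × 654 s = 805009 J
805009 J ÷ (1.35582 J/ft·lbf) = 593743 ft·lbf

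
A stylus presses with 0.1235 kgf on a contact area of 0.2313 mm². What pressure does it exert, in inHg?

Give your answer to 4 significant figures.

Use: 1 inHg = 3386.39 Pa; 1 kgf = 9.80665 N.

0.1235 kgf × 9.80665 → 1.21112 N
0.2313 mm² × 10⁻⁶ → 2.313×10⁻⁷ m²
P = F / A = 1.21112 N / 2.313×10⁻⁷ m² = 5.23614×10⁶ Pa
5.23614×10⁶ Pa ÷ (3386.39 Pa/inHg) = 1546.23 inHg

1546 inHg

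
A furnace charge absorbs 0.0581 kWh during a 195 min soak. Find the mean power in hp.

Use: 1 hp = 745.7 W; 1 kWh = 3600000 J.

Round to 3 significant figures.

0.0581 kWh × 3600000 → 209160 J
195 min × 60 → 11700 s
P = E / t = 209160 J / 11700 s = 17.8769 W
17.8769 W ÷ (745.7 W/hp) = 0.0239733 hp

0.0240 hp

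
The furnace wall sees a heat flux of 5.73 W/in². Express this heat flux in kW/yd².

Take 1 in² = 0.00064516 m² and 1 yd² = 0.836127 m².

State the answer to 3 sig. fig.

5.73 W/in² ÷ 0.00064516 m²/in² = 8881.52 W/m²
8881.52 W/m² ÷ 1000 W/kW × 0.836127 m²/yd² = 7.42608 kW/yd²

7.43 kW/yd²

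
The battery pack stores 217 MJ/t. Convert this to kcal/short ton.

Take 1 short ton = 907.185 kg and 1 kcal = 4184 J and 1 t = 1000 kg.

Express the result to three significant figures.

4.71×10⁴ kcal/short ton

217 MJ/t × 1000000 J/MJ ÷ 1000 kg/t = 217000 J/kg
217000 J/kg ÷ 4184 J/kcal × 907.185 kg/short ton = 47050.5 kcal/short ton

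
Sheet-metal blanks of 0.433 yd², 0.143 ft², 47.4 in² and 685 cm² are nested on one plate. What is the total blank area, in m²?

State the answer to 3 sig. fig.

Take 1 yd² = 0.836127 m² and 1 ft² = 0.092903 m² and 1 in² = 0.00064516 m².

0.433 yd² × 0.836127 = 0.362043 m²
0.143 ft² × 0.092903 = 0.0132851 m²
47.4 in² × 0.00064516 = 0.0305806 m²
685 cm² × 0.0001 = 0.0685 m²
Total: 0.362043 + 0.0132851 + 0.0305806 + 0.0685 = 0.474409 m²

0.474 m²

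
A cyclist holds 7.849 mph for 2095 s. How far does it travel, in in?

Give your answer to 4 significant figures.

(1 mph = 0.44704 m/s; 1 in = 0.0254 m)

2.894×10⁵ in

7.849 mph × 0.44704 = 3.50882 m/s
d = v × t = 3.50882 m/s × 2095 s = 7350.98 m
7350.98 m ÷ (0.0254 m/in) = 289409 in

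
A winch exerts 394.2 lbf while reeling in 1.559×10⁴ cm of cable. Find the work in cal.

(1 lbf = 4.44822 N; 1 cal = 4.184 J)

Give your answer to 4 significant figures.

394.2 lbf × 4.44822 = 1753.49 N
1.559×10⁴ cm × 0.01 = 155.9 m
W = F × d = 1753.49 N × 155.9 m = 273369 J
273369 J ÷ (4.184 J/cal) = 65336.8 cal

6.534×10⁴ cal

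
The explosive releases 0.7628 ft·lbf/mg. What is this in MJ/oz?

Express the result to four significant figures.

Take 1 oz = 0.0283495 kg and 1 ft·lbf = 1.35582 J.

0.02932 MJ/oz

0.7628 ft·lbf/mg × 1.35582 J/ft·lbf ÷ 10⁻⁶ kg/mg = 1.03422×10⁶ J/kg
1.03422×10⁶ J/kg ÷ 1000000 J/MJ × 0.0283495 kg/oz = 0.0293196 MJ/oz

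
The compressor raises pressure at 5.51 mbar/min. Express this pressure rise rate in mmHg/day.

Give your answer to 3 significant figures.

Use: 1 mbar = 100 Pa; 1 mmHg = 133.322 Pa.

5.51 mbar/min × 100 Pa/mbar ÷ 60 s/min = 9.18333 Pa/s
9.18333 Pa/s ÷ 133.322 Pa/mmHg × 86400 s/day = 5951.3 mmHg/day

5950 mmHg/day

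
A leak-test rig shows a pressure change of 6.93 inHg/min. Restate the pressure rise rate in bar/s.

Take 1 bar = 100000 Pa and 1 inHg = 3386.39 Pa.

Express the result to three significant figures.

0.00391 bar/s

6.93 inHg/min × 3386.39 Pa/inHg ÷ 60 s/min = 391.128 Pa/s
391.128 Pa/s ÷ 100000 Pa/bar = 0.00391128 bar/s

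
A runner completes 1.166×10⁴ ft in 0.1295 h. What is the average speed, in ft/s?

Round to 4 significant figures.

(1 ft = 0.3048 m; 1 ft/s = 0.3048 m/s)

25.01 ft/s

1.166×10⁴ ft × 0.3048 = 3553.97 m
0.1295 h × 3600 = 466.2 s
v = d / t = 3553.97 m / 466.2 s = 7.62327 m/s
7.62327 m/s ÷ (0.3048 m/s/ft/s) = 25.0107 ft/s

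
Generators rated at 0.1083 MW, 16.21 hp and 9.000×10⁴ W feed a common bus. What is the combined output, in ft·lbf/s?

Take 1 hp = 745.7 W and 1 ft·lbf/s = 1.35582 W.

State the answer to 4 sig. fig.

1.552×10⁵ ft·lbf/s

0.1083 MW × 1000000 = 108300 W
16.21 hp × 745.7 = 12087.8 W
9.000×10⁴ W (already W)
Total: 108300 + 12087.8 + 90000 = 210388 W
In ft·lbf/s: 210388 / 1.35582 = 155174 ft·lbf/s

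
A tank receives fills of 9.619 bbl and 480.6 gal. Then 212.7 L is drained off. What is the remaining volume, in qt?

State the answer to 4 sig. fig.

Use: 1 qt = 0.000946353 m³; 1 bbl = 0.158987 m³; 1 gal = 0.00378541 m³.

3314 qt

9.619 bbl × 0.158987 = 1.5293 m³
480.6 gal × 0.00378541 = 1.81927 m³
212.7 L × 0.001 = 0.2127 m³
Result: 1.5293 + 1.81927 − 0.2127 = 3.13587 m³
In qt: 3.13587 / 0.000946353 = 3313.64 qt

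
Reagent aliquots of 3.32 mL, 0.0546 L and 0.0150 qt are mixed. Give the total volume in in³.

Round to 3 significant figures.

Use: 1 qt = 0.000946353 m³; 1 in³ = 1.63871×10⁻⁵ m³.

3.32 mL × 10⁻⁶ = 3.32×10⁻⁶ m³
0.0546 L × 0.001 = 5.46×10⁻⁵ m³
0.0150 qt × 0.000946353 = 1.41953×10⁻⁵ m³
Sum: 3.32×10⁻⁶ + 5.46×10⁻⁵ + 1.41953×10⁻⁵ = 7.21153×10⁻⁵ m³
In in³: 7.21153×10⁻⁵ / 1.63871×10⁻⁵ = 4.40074 in³

4.40 in³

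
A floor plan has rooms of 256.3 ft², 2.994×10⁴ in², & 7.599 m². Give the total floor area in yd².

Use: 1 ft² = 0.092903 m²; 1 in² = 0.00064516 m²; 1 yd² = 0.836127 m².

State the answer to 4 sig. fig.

256.3 ft² × 0.092903 = 23.811 m²
2.994×10⁴ in² × 0.00064516 = 19.3161 m²
7.599 m² (already m²)
Total: 23.811 + 19.3161 + 7.599 = 50.7261 m²
In yd²: 50.7261 / 0.836127 = 60.6679 yd²

60.67 yd²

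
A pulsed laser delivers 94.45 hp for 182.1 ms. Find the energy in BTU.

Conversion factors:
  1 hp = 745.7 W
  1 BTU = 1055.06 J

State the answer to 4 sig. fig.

12.16 BTU

94.45 hp × 745.7 → 70431.4 W
182.1 ms × 0.001 → 0.1821 s
E = P × t = 70431.4 W × 0.1821 s = 12825.6 J
12825.6 J ÷ (1055.06 J/BTU) = 12.1563 BTU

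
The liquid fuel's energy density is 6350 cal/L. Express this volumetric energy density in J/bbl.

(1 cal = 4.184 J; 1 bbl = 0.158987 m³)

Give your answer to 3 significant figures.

6350 cal/L × 4.184 J/cal ÷ 0.001 m³/L = 2.65684×10⁷ J/m³
2.65684×10⁷ J/m³ × 0.158987 m³/bbl = 4.22403×10⁶ J/bbl

4.22×10⁶ J/bbl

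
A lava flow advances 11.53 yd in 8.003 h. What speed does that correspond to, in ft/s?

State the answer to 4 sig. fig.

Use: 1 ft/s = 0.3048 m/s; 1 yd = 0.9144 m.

0.001201 ft/s

11.53 yd × 0.9144 → 10.543 m
8.003 h × 3600 → 28810.8 s
v = d / t = 10.543 m / 28810.8 s = 3.65939×10⁻⁴ m/s
3.65939×10⁻⁴ m/s ÷ (0.3048 m/s/ft/s) = 0.00120059 ft/s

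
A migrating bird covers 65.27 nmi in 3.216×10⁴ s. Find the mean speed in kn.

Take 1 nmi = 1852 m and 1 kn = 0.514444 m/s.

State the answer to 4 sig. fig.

7.306 kn

65.27 nmi × 1852 = 120880 m
v = d / t = 120880 m / 32160 s = 3.75871 m/s
3.75871 m/s ÷ (0.514444 m/s/kn) = 7.30635 kn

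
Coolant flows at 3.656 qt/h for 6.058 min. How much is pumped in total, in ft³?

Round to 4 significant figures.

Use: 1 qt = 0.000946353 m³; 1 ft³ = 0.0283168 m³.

3.656 qt/h → 9.61074×10⁻⁷ m³/s
6.058 min → 363.48 s
V = Q × t = 9.61074×10⁻⁷ × 363.48 = 3.49331×10⁻⁴ m³
In ft³: 3.49331×10⁻⁴ / 0.0283168 = 0.0123365 ft³

0.01234 ft³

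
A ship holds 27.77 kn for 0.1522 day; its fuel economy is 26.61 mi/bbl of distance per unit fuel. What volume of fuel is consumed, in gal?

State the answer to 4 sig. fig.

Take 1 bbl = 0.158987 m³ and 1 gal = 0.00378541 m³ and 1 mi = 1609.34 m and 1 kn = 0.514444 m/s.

27.77 kn → 14.2861 m/s
0.1522 day → 13150.1 s
d = v × t = 14.2861 × 13150.1 = 187864 m
26.61 mi/bbl → 269359 m/m³
V = d / (distance per unit fuel) = 187864 / 269359 = 0.697448 m³
In gal: 0.697448 / 0.00378541 = 184.246 gal

184.2 gal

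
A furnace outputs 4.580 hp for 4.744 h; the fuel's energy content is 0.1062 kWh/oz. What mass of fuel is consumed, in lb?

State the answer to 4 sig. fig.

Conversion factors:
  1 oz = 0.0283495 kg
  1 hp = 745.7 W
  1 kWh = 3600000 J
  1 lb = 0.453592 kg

4.580 hp → 3415.31 W
4.744 h → 17078.4 s
E = P × t = 3415.31 × 17078.4 = 5.8328×10⁷ J
0.1062 kWh/oz → 1.3486×10⁷ J/kg
m = E / e_s = 5.8328×10⁷ / 1.3486×10⁷ = 4.32508 kg
In lb: 4.32508 / 0.453592 = 9.53518 lb

9.535 lb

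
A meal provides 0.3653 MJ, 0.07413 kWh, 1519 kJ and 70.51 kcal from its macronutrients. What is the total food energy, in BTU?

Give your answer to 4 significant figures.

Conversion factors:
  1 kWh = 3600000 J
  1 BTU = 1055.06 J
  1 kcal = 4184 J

0.3653 MJ × 1000000 → 365300 J
0.07413 kWh × 3600000 → 266868 J
1519 kJ × 1000 → 1.519×10⁶ J
70.51 kcal × 4184 → 295014 J
Combined: 365300 + 266868 + 1.519×10⁶ + 295014 = 2.44618×10⁶ J
In BTU: 2.44618×10⁶ / 1055.06 = 2318.52 BTU

2319 BTU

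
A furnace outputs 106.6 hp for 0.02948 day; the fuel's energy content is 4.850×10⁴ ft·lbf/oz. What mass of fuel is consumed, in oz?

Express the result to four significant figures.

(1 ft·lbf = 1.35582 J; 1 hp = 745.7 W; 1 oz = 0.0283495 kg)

106.6 hp → 79491.6 W
0.02948 day → 2547.07 s
E = P × t = 79491.6 × 2547.07 = 2.02471×10⁸ J
4.850×10⁴ ft·lbf/oz → 2.31952×10⁶ J/kg
m = E / e_s = 2.02471×10⁸ / 2.31952×10⁶ = 87.29 kg
In oz: 87.29 / 0.0283495 = 3079.07 oz

3079 oz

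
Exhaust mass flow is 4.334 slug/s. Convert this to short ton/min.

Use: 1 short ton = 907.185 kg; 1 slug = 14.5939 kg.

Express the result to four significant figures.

4.334 slug/s × 14.5939 kg/slug = 63.25 kg/s
63.25 kg/s ÷ 907.185 kg/short ton × 60 s/min = 4.18327 short ton/min

4.183 short ton/min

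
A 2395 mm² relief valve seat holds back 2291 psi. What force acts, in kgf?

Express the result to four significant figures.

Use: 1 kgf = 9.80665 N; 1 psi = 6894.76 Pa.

3858 kgf

2291 psi × 6894.76 → 1.57959×10⁷ Pa
2395 mm² × 10⁻⁶ → 0.002395 m²
F = P × A = 1.57959×10⁷ Pa × 0.002395 m² = 37831.2 N
37831.2 N ÷ (9.80665 N/kgf) = 3857.71 kgf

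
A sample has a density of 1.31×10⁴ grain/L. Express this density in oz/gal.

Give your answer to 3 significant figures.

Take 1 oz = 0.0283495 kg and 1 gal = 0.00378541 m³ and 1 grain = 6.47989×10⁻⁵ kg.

1.31×10⁴ grain/L × 6.47989×10⁻⁵ kg/grain ÷ 0.001 m³/L = 848.866 kg/m³
848.866 kg/m³ ÷ 0.0283495 kg/oz × 0.00378541 m³/gal = 113.346 oz/gal

113 oz/gal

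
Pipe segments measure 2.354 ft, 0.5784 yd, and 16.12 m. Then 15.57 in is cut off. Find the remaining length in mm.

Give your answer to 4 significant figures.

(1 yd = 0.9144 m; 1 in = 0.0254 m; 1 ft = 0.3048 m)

1.697×10⁴ mm

2.354 ft × 0.3048 = 0.717499 m
0.5784 yd × 0.9144 = 0.528889 m
16.12 m (already m)
15.57 in × 0.0254 = 0.395478 m
Net: 0.717499 + 0.528889 + 16.12 − 0.395478 = 16.9709 m
In mm: 16.9709 / 0.001 = 16970.9 mm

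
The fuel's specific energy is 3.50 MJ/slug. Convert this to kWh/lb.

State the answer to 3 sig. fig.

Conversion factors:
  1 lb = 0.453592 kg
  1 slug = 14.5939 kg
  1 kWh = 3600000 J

3.50 MJ/slug × 1000000 J/MJ ÷ 14.5939 kg/slug = 239826 J/kg
239826 J/kg ÷ 3600000 J/kWh × 0.453592 kg/lb = 0.0302175 kWh/lb

0.0302 kWh/lb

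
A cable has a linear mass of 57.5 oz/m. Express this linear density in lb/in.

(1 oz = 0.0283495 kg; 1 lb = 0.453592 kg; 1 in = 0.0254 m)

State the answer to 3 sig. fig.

0.0913 lb/in

57.5 oz/m × 0.0283495 kg/oz = 1.6301 kg/m
1.6301 kg/m ÷ 0.453592 kg/lb × 0.0254 m/in = 0.0912815 lb/in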